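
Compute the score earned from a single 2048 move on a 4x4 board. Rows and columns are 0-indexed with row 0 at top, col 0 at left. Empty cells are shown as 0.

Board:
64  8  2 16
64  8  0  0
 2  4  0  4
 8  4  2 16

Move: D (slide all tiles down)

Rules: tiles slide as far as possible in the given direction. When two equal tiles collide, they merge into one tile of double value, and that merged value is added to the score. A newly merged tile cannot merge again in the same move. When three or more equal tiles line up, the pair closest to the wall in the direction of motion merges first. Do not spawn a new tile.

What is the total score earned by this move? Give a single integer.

Slide down:
col 0: [64, 64, 2, 8] -> [0, 128, 2, 8]  score +128 (running 128)
col 1: [8, 8, 4, 4] -> [0, 0, 16, 8]  score +24 (running 152)
col 2: [2, 0, 0, 2] -> [0, 0, 0, 4]  score +4 (running 156)
col 3: [16, 0, 4, 16] -> [0, 16, 4, 16]  score +0 (running 156)
Board after move:
  0   0   0   0
128   0   0  16
  2  16   0   4
  8   8   4  16

Answer: 156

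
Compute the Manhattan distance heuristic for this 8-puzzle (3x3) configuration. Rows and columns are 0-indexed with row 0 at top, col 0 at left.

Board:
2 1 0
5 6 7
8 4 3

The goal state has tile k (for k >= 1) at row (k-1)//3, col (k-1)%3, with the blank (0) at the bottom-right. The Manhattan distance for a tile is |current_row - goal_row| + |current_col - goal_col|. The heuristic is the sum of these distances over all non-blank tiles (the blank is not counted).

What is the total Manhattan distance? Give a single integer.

Tile 2: (0,0)->(0,1) = 1
Tile 1: (0,1)->(0,0) = 1
Tile 5: (1,0)->(1,1) = 1
Tile 6: (1,1)->(1,2) = 1
Tile 7: (1,2)->(2,0) = 3
Tile 8: (2,0)->(2,1) = 1
Tile 4: (2,1)->(1,0) = 2
Tile 3: (2,2)->(0,2) = 2
Sum: 1 + 1 + 1 + 1 + 3 + 1 + 2 + 2 = 12

Answer: 12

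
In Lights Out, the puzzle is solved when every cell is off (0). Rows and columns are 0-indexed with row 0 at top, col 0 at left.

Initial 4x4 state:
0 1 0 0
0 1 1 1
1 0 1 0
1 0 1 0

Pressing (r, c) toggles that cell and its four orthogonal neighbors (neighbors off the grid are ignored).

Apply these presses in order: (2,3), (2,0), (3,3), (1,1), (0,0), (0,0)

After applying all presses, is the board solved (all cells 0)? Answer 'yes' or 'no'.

After press 1 at (2,3):
0 1 0 0
0 1 1 0
1 0 0 1
1 0 1 1

After press 2 at (2,0):
0 1 0 0
1 1 1 0
0 1 0 1
0 0 1 1

After press 3 at (3,3):
0 1 0 0
1 1 1 0
0 1 0 0
0 0 0 0

After press 4 at (1,1):
0 0 0 0
0 0 0 0
0 0 0 0
0 0 0 0

After press 5 at (0,0):
1 1 0 0
1 0 0 0
0 0 0 0
0 0 0 0

After press 6 at (0,0):
0 0 0 0
0 0 0 0
0 0 0 0
0 0 0 0

Lights still on: 0

Answer: yes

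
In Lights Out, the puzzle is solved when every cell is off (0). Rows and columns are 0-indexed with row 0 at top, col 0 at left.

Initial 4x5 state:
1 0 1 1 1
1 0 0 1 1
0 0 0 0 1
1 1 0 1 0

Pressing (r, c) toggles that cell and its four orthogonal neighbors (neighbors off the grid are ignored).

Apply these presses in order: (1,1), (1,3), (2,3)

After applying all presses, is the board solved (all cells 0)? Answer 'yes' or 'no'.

After press 1 at (1,1):
1 1 1 1 1
0 1 1 1 1
0 1 0 0 1
1 1 0 1 0

After press 2 at (1,3):
1 1 1 0 1
0 1 0 0 0
0 1 0 1 1
1 1 0 1 0

After press 3 at (2,3):
1 1 1 0 1
0 1 0 1 0
0 1 1 0 0
1 1 0 0 0

Lights still on: 10

Answer: no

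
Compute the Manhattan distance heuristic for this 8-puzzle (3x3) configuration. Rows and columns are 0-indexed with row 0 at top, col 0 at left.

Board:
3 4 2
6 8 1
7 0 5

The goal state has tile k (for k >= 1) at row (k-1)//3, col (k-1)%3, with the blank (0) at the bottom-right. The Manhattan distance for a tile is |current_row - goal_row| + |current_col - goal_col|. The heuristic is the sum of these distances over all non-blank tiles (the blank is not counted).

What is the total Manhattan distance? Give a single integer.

Tile 3: (0,0)->(0,2) = 2
Tile 4: (0,1)->(1,0) = 2
Tile 2: (0,2)->(0,1) = 1
Tile 6: (1,0)->(1,2) = 2
Tile 8: (1,1)->(2,1) = 1
Tile 1: (1,2)->(0,0) = 3
Tile 7: (2,0)->(2,0) = 0
Tile 5: (2,2)->(1,1) = 2
Sum: 2 + 2 + 1 + 2 + 1 + 3 + 0 + 2 = 13

Answer: 13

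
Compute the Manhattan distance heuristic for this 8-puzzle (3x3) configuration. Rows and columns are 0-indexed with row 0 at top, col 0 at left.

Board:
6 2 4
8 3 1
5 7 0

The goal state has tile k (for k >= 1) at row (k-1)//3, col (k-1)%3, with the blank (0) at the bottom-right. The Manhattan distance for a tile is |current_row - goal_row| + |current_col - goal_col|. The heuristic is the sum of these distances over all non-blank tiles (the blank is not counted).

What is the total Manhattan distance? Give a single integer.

Answer: 16

Derivation:
Tile 6: at (0,0), goal (1,2), distance |0-1|+|0-2| = 3
Tile 2: at (0,1), goal (0,1), distance |0-0|+|1-1| = 0
Tile 4: at (0,2), goal (1,0), distance |0-1|+|2-0| = 3
Tile 8: at (1,0), goal (2,1), distance |1-2|+|0-1| = 2
Tile 3: at (1,1), goal (0,2), distance |1-0|+|1-2| = 2
Tile 1: at (1,2), goal (0,0), distance |1-0|+|2-0| = 3
Tile 5: at (2,0), goal (1,1), distance |2-1|+|0-1| = 2
Tile 7: at (2,1), goal (2,0), distance |2-2|+|1-0| = 1
Sum: 3 + 0 + 3 + 2 + 2 + 3 + 2 + 1 = 16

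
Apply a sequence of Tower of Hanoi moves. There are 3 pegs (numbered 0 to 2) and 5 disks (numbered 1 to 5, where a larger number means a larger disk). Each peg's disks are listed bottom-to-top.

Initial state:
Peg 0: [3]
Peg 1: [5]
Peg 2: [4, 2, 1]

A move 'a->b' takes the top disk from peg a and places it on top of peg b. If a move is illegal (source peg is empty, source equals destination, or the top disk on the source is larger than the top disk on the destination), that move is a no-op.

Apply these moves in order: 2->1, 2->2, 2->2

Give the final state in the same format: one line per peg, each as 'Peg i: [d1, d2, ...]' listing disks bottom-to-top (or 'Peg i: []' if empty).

Answer: Peg 0: [3]
Peg 1: [5, 1]
Peg 2: [4, 2]

Derivation:
After move 1 (2->1):
Peg 0: [3]
Peg 1: [5, 1]
Peg 2: [4, 2]

After move 2 (2->2):
Peg 0: [3]
Peg 1: [5, 1]
Peg 2: [4, 2]

After move 3 (2->2):
Peg 0: [3]
Peg 1: [5, 1]
Peg 2: [4, 2]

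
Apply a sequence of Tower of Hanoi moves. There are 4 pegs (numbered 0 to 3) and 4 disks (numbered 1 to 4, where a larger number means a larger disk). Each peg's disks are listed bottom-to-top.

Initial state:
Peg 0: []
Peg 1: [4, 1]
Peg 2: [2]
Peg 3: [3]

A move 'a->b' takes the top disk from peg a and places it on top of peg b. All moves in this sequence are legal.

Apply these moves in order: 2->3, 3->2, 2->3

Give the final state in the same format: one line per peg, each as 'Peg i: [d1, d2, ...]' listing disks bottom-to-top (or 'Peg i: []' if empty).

Answer: Peg 0: []
Peg 1: [4, 1]
Peg 2: []
Peg 3: [3, 2]

Derivation:
After move 1 (2->3):
Peg 0: []
Peg 1: [4, 1]
Peg 2: []
Peg 3: [3, 2]

After move 2 (3->2):
Peg 0: []
Peg 1: [4, 1]
Peg 2: [2]
Peg 3: [3]

After move 3 (2->3):
Peg 0: []
Peg 1: [4, 1]
Peg 2: []
Peg 3: [3, 2]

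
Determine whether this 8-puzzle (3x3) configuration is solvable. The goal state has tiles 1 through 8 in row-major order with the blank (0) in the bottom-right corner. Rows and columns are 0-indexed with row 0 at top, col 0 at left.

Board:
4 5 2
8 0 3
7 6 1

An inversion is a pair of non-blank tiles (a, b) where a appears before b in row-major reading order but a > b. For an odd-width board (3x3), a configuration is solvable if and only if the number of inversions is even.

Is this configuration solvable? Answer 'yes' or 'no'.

Answer: no

Derivation:
Inversions (pairs i<j in row-major order where tile[i] > tile[j] > 0): 15
15 is odd, so the puzzle is not solvable.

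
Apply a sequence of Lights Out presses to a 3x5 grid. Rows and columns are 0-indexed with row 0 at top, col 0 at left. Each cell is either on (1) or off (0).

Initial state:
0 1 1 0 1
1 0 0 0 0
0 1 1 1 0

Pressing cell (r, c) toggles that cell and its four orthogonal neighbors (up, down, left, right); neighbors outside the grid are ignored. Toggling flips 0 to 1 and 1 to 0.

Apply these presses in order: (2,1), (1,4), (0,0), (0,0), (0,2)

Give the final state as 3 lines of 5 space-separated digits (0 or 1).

Answer: 0 0 0 1 0
1 1 1 1 1
1 0 0 1 1

Derivation:
After press 1 at (2,1):
0 1 1 0 1
1 1 0 0 0
1 0 0 1 0

After press 2 at (1,4):
0 1 1 0 0
1 1 0 1 1
1 0 0 1 1

After press 3 at (0,0):
1 0 1 0 0
0 1 0 1 1
1 0 0 1 1

After press 4 at (0,0):
0 1 1 0 0
1 1 0 1 1
1 0 0 1 1

After press 5 at (0,2):
0 0 0 1 0
1 1 1 1 1
1 0 0 1 1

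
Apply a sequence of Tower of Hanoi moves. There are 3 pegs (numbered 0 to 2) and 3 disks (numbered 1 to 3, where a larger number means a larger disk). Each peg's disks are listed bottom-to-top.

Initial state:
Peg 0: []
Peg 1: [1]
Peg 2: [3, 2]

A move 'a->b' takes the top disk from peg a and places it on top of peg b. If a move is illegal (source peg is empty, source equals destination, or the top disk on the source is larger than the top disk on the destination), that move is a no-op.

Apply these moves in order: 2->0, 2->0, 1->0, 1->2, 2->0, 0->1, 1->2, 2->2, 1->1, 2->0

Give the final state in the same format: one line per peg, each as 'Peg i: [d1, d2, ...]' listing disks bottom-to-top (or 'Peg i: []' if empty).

After move 1 (2->0):
Peg 0: [2]
Peg 1: [1]
Peg 2: [3]

After move 2 (2->0):
Peg 0: [2]
Peg 1: [1]
Peg 2: [3]

After move 3 (1->0):
Peg 0: [2, 1]
Peg 1: []
Peg 2: [3]

After move 4 (1->2):
Peg 0: [2, 1]
Peg 1: []
Peg 2: [3]

After move 5 (2->0):
Peg 0: [2, 1]
Peg 1: []
Peg 2: [3]

After move 6 (0->1):
Peg 0: [2]
Peg 1: [1]
Peg 2: [3]

After move 7 (1->2):
Peg 0: [2]
Peg 1: []
Peg 2: [3, 1]

After move 8 (2->2):
Peg 0: [2]
Peg 1: []
Peg 2: [3, 1]

After move 9 (1->1):
Peg 0: [2]
Peg 1: []
Peg 2: [3, 1]

After move 10 (2->0):
Peg 0: [2, 1]
Peg 1: []
Peg 2: [3]

Answer: Peg 0: [2, 1]
Peg 1: []
Peg 2: [3]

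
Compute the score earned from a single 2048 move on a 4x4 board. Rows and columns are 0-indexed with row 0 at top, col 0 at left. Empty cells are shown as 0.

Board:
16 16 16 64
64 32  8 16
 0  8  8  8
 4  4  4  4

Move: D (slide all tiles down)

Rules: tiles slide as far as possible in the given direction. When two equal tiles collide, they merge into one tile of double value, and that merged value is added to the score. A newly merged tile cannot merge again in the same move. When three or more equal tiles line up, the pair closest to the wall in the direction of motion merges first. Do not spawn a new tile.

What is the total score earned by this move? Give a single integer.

Slide down:
col 0: [16, 64, 0, 4] -> [0, 16, 64, 4]  score +0 (running 0)
col 1: [16, 32, 8, 4] -> [16, 32, 8, 4]  score +0 (running 0)
col 2: [16, 8, 8, 4] -> [0, 16, 16, 4]  score +16 (running 16)
col 3: [64, 16, 8, 4] -> [64, 16, 8, 4]  score +0 (running 16)
Board after move:
 0 16  0 64
16 32 16 16
64  8 16  8
 4  4  4  4

Answer: 16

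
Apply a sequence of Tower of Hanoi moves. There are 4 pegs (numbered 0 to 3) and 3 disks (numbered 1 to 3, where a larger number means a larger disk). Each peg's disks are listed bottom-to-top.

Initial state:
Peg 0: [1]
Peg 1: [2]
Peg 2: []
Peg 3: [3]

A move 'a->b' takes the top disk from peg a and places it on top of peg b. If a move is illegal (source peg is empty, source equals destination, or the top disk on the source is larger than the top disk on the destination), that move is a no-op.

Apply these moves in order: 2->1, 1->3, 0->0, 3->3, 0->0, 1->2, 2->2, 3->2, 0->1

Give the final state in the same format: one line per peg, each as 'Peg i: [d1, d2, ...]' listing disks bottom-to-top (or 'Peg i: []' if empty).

Answer: Peg 0: []
Peg 1: [1]
Peg 2: [2]
Peg 3: [3]

Derivation:
After move 1 (2->1):
Peg 0: [1]
Peg 1: [2]
Peg 2: []
Peg 3: [3]

After move 2 (1->3):
Peg 0: [1]
Peg 1: []
Peg 2: []
Peg 3: [3, 2]

After move 3 (0->0):
Peg 0: [1]
Peg 1: []
Peg 2: []
Peg 3: [3, 2]

After move 4 (3->3):
Peg 0: [1]
Peg 1: []
Peg 2: []
Peg 3: [3, 2]

After move 5 (0->0):
Peg 0: [1]
Peg 1: []
Peg 2: []
Peg 3: [3, 2]

After move 6 (1->2):
Peg 0: [1]
Peg 1: []
Peg 2: []
Peg 3: [3, 2]

After move 7 (2->2):
Peg 0: [1]
Peg 1: []
Peg 2: []
Peg 3: [3, 2]

After move 8 (3->2):
Peg 0: [1]
Peg 1: []
Peg 2: [2]
Peg 3: [3]

After move 9 (0->1):
Peg 0: []
Peg 1: [1]
Peg 2: [2]
Peg 3: [3]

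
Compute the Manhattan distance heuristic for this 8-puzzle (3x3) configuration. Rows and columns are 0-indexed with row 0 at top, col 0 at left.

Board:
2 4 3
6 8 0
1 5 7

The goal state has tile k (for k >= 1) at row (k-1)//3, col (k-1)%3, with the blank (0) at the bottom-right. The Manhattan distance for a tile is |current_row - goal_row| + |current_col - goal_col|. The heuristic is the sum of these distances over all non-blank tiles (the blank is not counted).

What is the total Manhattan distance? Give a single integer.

Tile 2: (0,0)->(0,1) = 1
Tile 4: (0,1)->(1,0) = 2
Tile 3: (0,2)->(0,2) = 0
Tile 6: (1,0)->(1,2) = 2
Tile 8: (1,1)->(2,1) = 1
Tile 1: (2,0)->(0,0) = 2
Tile 5: (2,1)->(1,1) = 1
Tile 7: (2,2)->(2,0) = 2
Sum: 1 + 2 + 0 + 2 + 1 + 2 + 1 + 2 = 11

Answer: 11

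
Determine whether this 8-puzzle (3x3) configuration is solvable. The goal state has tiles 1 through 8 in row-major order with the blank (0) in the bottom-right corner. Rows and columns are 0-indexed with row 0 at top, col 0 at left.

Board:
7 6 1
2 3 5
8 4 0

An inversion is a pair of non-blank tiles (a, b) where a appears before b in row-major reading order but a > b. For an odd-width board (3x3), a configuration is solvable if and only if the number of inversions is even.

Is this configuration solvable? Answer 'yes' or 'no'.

Inversions (pairs i<j in row-major order where tile[i] > tile[j] > 0): 13
13 is odd, so the puzzle is not solvable.

Answer: no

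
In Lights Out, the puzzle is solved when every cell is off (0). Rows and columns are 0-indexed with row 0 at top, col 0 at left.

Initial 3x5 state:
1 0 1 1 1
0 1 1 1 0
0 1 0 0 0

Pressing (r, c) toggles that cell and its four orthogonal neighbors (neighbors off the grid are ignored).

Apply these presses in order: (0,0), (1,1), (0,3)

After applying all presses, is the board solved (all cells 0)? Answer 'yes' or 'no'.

After press 1 at (0,0):
0 1 1 1 1
1 1 1 1 0
0 1 0 0 0

After press 2 at (1,1):
0 0 1 1 1
0 0 0 1 0
0 0 0 0 0

After press 3 at (0,3):
0 0 0 0 0
0 0 0 0 0
0 0 0 0 0

Lights still on: 0

Answer: yes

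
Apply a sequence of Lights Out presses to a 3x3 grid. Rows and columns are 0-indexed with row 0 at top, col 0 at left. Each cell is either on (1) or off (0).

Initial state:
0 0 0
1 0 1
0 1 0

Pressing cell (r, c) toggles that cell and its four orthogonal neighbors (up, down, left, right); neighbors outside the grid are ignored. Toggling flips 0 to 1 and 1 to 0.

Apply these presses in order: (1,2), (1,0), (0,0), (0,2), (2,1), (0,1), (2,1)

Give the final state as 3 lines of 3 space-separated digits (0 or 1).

Answer: 1 1 1
1 1 1
1 1 1

Derivation:
After press 1 at (1,2):
0 0 1
1 1 0
0 1 1

After press 2 at (1,0):
1 0 1
0 0 0
1 1 1

After press 3 at (0,0):
0 1 1
1 0 0
1 1 1

After press 4 at (0,2):
0 0 0
1 0 1
1 1 1

After press 5 at (2,1):
0 0 0
1 1 1
0 0 0

After press 6 at (0,1):
1 1 1
1 0 1
0 0 0

After press 7 at (2,1):
1 1 1
1 1 1
1 1 1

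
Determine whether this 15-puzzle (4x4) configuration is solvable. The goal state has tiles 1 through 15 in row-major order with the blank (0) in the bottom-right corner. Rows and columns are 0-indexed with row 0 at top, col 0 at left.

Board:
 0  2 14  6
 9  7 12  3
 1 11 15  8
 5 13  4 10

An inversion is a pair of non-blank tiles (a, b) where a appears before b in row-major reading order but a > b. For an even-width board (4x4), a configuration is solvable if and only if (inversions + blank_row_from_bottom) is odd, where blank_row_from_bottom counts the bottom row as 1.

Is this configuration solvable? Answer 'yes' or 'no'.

Inversions: 49
Blank is in row 0 (0-indexed from top), which is row 4 counting from the bottom (bottom = 1).
49 + 4 = 53, which is odd, so the puzzle is solvable.

Answer: yes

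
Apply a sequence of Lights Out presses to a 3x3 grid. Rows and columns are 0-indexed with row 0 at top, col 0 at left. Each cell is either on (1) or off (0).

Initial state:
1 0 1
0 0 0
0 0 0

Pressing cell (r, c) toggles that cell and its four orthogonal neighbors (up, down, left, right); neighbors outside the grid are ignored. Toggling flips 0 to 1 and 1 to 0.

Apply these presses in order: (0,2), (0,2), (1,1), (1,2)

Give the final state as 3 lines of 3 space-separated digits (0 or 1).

Answer: 1 1 0
1 0 0
0 1 1

Derivation:
After press 1 at (0,2):
1 1 0
0 0 1
0 0 0

After press 2 at (0,2):
1 0 1
0 0 0
0 0 0

After press 3 at (1,1):
1 1 1
1 1 1
0 1 0

After press 4 at (1,2):
1 1 0
1 0 0
0 1 1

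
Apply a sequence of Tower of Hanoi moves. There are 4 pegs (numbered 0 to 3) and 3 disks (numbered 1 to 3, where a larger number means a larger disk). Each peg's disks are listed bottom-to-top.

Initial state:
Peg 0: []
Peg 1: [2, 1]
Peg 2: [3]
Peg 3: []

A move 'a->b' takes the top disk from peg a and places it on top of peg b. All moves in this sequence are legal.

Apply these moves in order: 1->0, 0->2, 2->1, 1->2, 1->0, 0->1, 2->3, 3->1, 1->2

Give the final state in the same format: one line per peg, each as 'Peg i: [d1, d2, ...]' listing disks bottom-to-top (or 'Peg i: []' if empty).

After move 1 (1->0):
Peg 0: [1]
Peg 1: [2]
Peg 2: [3]
Peg 3: []

After move 2 (0->2):
Peg 0: []
Peg 1: [2]
Peg 2: [3, 1]
Peg 3: []

After move 3 (2->1):
Peg 0: []
Peg 1: [2, 1]
Peg 2: [3]
Peg 3: []

After move 4 (1->2):
Peg 0: []
Peg 1: [2]
Peg 2: [3, 1]
Peg 3: []

After move 5 (1->0):
Peg 0: [2]
Peg 1: []
Peg 2: [3, 1]
Peg 3: []

After move 6 (0->1):
Peg 0: []
Peg 1: [2]
Peg 2: [3, 1]
Peg 3: []

After move 7 (2->3):
Peg 0: []
Peg 1: [2]
Peg 2: [3]
Peg 3: [1]

After move 8 (3->1):
Peg 0: []
Peg 1: [2, 1]
Peg 2: [3]
Peg 3: []

After move 9 (1->2):
Peg 0: []
Peg 1: [2]
Peg 2: [3, 1]
Peg 3: []

Answer: Peg 0: []
Peg 1: [2]
Peg 2: [3, 1]
Peg 3: []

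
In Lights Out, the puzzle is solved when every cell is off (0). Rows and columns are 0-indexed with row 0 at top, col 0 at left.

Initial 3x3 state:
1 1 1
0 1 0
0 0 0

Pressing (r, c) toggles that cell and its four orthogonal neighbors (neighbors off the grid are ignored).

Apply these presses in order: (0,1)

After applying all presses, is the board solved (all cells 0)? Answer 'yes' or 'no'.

After press 1 at (0,1):
0 0 0
0 0 0
0 0 0

Lights still on: 0

Answer: yes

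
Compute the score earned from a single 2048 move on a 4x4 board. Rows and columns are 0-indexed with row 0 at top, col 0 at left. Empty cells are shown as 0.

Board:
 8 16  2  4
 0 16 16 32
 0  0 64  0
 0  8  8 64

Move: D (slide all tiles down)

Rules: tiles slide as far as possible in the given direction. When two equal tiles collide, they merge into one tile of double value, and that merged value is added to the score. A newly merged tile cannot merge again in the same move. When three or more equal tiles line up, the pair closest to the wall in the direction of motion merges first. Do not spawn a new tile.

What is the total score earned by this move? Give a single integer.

Answer: 32

Derivation:
Slide down:
col 0: [8, 0, 0, 0] -> [0, 0, 0, 8]  score +0 (running 0)
col 1: [16, 16, 0, 8] -> [0, 0, 32, 8]  score +32 (running 32)
col 2: [2, 16, 64, 8] -> [2, 16, 64, 8]  score +0 (running 32)
col 3: [4, 32, 0, 64] -> [0, 4, 32, 64]  score +0 (running 32)
Board after move:
 0  0  2  0
 0  0 16  4
 0 32 64 32
 8  8  8 64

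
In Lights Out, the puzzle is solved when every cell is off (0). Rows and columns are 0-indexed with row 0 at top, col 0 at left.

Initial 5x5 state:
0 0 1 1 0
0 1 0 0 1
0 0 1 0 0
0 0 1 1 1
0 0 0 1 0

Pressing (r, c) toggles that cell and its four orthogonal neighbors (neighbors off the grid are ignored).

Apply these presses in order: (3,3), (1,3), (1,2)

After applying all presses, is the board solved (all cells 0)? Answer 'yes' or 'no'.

Answer: yes

Derivation:
After press 1 at (3,3):
0 0 1 1 0
0 1 0 0 1
0 0 1 1 0
0 0 0 0 0
0 0 0 0 0

After press 2 at (1,3):
0 0 1 0 0
0 1 1 1 0
0 0 1 0 0
0 0 0 0 0
0 0 0 0 0

After press 3 at (1,2):
0 0 0 0 0
0 0 0 0 0
0 0 0 0 0
0 0 0 0 0
0 0 0 0 0

Lights still on: 0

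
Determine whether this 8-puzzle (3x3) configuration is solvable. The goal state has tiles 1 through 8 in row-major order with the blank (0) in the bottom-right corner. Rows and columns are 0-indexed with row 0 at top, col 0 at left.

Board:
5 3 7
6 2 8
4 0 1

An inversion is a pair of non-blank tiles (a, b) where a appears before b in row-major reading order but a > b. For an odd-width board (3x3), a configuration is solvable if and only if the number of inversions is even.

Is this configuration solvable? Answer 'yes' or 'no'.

Inversions (pairs i<j in row-major order where tile[i] > tile[j] > 0): 17
17 is odd, so the puzzle is not solvable.

Answer: no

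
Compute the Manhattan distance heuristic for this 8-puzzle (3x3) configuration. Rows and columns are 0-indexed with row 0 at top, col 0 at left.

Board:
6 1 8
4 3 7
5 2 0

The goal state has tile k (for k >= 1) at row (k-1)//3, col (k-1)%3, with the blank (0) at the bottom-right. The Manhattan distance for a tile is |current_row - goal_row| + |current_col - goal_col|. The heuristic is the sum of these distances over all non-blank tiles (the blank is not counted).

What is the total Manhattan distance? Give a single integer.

Answer: 16

Derivation:
Tile 6: at (0,0), goal (1,2), distance |0-1|+|0-2| = 3
Tile 1: at (0,1), goal (0,0), distance |0-0|+|1-0| = 1
Tile 8: at (0,2), goal (2,1), distance |0-2|+|2-1| = 3
Tile 4: at (1,0), goal (1,0), distance |1-1|+|0-0| = 0
Tile 3: at (1,1), goal (0,2), distance |1-0|+|1-2| = 2
Tile 7: at (1,2), goal (2,0), distance |1-2|+|2-0| = 3
Tile 5: at (2,0), goal (1,1), distance |2-1|+|0-1| = 2
Tile 2: at (2,1), goal (0,1), distance |2-0|+|1-1| = 2
Sum: 3 + 1 + 3 + 0 + 2 + 3 + 2 + 2 = 16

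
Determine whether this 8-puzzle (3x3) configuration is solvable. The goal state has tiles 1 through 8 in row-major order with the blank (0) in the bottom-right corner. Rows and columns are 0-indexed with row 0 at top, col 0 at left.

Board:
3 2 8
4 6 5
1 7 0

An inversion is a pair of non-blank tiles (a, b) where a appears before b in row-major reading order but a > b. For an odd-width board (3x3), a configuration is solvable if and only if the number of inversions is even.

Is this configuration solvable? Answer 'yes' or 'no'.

Answer: yes

Derivation:
Inversions (pairs i<j in row-major order where tile[i] > tile[j] > 0): 12
12 is even, so the puzzle is solvable.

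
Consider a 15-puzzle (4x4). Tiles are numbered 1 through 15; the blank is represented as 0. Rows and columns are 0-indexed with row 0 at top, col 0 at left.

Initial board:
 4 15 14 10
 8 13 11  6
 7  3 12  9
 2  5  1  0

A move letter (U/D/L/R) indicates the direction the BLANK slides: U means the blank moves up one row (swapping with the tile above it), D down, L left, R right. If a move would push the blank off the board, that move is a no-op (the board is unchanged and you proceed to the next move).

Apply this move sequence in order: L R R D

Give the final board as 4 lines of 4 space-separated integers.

After move 1 (L):
 4 15 14 10
 8 13 11  6
 7  3 12  9
 2  5  0  1

After move 2 (R):
 4 15 14 10
 8 13 11  6
 7  3 12  9
 2  5  1  0

After move 3 (R):
 4 15 14 10
 8 13 11  6
 7  3 12  9
 2  5  1  0

After move 4 (D):
 4 15 14 10
 8 13 11  6
 7  3 12  9
 2  5  1  0

Answer:  4 15 14 10
 8 13 11  6
 7  3 12  9
 2  5  1  0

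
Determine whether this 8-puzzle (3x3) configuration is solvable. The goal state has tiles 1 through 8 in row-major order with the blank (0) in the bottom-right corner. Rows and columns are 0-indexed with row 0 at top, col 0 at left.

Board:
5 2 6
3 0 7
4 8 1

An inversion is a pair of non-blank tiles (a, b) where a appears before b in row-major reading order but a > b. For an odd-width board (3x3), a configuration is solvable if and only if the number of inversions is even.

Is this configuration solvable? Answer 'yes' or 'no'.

Inversions (pairs i<j in row-major order where tile[i] > tile[j] > 0): 13
13 is odd, so the puzzle is not solvable.

Answer: no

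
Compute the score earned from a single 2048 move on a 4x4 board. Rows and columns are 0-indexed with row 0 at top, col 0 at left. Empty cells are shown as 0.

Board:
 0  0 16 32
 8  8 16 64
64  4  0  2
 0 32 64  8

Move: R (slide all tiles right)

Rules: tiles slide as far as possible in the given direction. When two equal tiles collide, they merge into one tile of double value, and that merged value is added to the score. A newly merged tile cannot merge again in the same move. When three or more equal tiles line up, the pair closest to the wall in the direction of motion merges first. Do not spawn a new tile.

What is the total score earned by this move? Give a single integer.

Answer: 16

Derivation:
Slide right:
row 0: [0, 0, 16, 32] -> [0, 0, 16, 32]  score +0 (running 0)
row 1: [8, 8, 16, 64] -> [0, 16, 16, 64]  score +16 (running 16)
row 2: [64, 4, 0, 2] -> [0, 64, 4, 2]  score +0 (running 16)
row 3: [0, 32, 64, 8] -> [0, 32, 64, 8]  score +0 (running 16)
Board after move:
 0  0 16 32
 0 16 16 64
 0 64  4  2
 0 32 64  8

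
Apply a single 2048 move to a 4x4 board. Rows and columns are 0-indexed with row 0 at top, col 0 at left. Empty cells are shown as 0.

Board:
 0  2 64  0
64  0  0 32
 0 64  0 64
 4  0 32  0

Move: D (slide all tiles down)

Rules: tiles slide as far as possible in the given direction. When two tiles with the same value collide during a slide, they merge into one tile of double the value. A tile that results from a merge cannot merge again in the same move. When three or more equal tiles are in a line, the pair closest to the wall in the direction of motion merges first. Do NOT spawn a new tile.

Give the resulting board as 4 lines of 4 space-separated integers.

Slide down:
col 0: [0, 64, 0, 4] -> [0, 0, 64, 4]
col 1: [2, 0, 64, 0] -> [0, 0, 2, 64]
col 2: [64, 0, 0, 32] -> [0, 0, 64, 32]
col 3: [0, 32, 64, 0] -> [0, 0, 32, 64]

Answer:  0  0  0  0
 0  0  0  0
64  2 64 32
 4 64 32 64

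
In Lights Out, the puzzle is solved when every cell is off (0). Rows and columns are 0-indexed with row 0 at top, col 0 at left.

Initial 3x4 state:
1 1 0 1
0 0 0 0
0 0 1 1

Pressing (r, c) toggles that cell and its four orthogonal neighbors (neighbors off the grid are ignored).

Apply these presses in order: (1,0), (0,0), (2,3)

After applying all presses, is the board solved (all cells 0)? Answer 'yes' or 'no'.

Answer: no

Derivation:
After press 1 at (1,0):
0 1 0 1
1 1 0 0
1 0 1 1

After press 2 at (0,0):
1 0 0 1
0 1 0 0
1 0 1 1

After press 3 at (2,3):
1 0 0 1
0 1 0 1
1 0 0 0

Lights still on: 5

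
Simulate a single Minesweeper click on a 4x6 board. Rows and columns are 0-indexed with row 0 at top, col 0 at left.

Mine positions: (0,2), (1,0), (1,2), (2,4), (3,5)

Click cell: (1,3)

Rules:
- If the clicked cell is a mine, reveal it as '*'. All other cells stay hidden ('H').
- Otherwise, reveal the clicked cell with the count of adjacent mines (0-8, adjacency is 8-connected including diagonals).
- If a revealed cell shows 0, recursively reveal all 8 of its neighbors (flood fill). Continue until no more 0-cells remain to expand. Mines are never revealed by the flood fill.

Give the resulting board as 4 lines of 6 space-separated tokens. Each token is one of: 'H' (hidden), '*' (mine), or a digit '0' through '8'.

H H H H H H
H H H 3 H H
H H H H H H
H H H H H H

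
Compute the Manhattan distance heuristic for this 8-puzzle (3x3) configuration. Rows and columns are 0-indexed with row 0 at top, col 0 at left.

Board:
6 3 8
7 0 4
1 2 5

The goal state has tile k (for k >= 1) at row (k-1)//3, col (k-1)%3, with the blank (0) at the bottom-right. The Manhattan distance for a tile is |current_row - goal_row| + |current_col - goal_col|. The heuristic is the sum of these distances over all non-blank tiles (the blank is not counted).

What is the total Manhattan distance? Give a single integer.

Answer: 16

Derivation:
Tile 6: at (0,0), goal (1,2), distance |0-1|+|0-2| = 3
Tile 3: at (0,1), goal (0,2), distance |0-0|+|1-2| = 1
Tile 8: at (0,2), goal (2,1), distance |0-2|+|2-1| = 3
Tile 7: at (1,0), goal (2,0), distance |1-2|+|0-0| = 1
Tile 4: at (1,2), goal (1,0), distance |1-1|+|2-0| = 2
Tile 1: at (2,0), goal (0,0), distance |2-0|+|0-0| = 2
Tile 2: at (2,1), goal (0,1), distance |2-0|+|1-1| = 2
Tile 5: at (2,2), goal (1,1), distance |2-1|+|2-1| = 2
Sum: 3 + 1 + 3 + 1 + 2 + 2 + 2 + 2 = 16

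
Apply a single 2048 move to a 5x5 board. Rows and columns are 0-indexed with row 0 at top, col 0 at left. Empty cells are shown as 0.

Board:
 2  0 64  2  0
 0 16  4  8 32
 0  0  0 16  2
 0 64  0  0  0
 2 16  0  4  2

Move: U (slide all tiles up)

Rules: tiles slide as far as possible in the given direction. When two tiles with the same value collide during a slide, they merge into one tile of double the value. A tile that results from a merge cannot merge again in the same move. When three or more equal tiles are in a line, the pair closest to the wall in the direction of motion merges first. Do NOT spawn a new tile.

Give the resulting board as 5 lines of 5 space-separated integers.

Answer:  4 16 64  2 32
 0 64  4  8  4
 0 16  0 16  0
 0  0  0  4  0
 0  0  0  0  0

Derivation:
Slide up:
col 0: [2, 0, 0, 0, 2] -> [4, 0, 0, 0, 0]
col 1: [0, 16, 0, 64, 16] -> [16, 64, 16, 0, 0]
col 2: [64, 4, 0, 0, 0] -> [64, 4, 0, 0, 0]
col 3: [2, 8, 16, 0, 4] -> [2, 8, 16, 4, 0]
col 4: [0, 32, 2, 0, 2] -> [32, 4, 0, 0, 0]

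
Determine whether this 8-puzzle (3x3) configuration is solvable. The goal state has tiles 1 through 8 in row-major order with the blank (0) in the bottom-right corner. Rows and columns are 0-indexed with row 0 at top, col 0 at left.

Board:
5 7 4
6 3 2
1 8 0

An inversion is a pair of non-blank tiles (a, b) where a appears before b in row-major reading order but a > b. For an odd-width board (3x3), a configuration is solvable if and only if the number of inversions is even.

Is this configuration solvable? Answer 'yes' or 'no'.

Answer: yes

Derivation:
Inversions (pairs i<j in row-major order where tile[i] > tile[j] > 0): 18
18 is even, so the puzzle is solvable.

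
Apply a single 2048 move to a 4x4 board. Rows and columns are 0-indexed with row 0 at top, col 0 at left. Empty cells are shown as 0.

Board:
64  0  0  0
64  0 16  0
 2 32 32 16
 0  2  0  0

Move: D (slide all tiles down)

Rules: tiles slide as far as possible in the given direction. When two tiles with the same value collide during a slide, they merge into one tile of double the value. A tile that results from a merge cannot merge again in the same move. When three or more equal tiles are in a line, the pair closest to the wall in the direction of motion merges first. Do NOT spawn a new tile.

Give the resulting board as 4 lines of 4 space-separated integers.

Slide down:
col 0: [64, 64, 2, 0] -> [0, 0, 128, 2]
col 1: [0, 0, 32, 2] -> [0, 0, 32, 2]
col 2: [0, 16, 32, 0] -> [0, 0, 16, 32]
col 3: [0, 0, 16, 0] -> [0, 0, 0, 16]

Answer:   0   0   0   0
  0   0   0   0
128  32  16   0
  2   2  32  16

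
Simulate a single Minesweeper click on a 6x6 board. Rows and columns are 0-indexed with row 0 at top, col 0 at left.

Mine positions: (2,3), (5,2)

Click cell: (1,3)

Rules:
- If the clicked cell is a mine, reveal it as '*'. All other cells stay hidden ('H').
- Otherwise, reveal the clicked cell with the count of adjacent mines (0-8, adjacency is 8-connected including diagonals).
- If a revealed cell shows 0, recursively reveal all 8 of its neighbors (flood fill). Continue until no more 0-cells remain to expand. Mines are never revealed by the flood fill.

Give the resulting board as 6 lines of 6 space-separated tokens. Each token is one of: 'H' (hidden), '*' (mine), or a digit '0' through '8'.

H H H H H H
H H H 1 H H
H H H H H H
H H H H H H
H H H H H H
H H H H H H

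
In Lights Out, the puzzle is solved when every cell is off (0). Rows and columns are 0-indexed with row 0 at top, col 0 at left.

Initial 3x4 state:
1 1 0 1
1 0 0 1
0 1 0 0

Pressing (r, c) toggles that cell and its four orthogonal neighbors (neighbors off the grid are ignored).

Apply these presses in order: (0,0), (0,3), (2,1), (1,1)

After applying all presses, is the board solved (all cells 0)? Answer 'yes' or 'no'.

After press 1 at (0,0):
0 0 0 1
0 0 0 1
0 1 0 0

After press 2 at (0,3):
0 0 1 0
0 0 0 0
0 1 0 0

After press 3 at (2,1):
0 0 1 0
0 1 0 0
1 0 1 0

After press 4 at (1,1):
0 1 1 0
1 0 1 0
1 1 1 0

Lights still on: 7

Answer: no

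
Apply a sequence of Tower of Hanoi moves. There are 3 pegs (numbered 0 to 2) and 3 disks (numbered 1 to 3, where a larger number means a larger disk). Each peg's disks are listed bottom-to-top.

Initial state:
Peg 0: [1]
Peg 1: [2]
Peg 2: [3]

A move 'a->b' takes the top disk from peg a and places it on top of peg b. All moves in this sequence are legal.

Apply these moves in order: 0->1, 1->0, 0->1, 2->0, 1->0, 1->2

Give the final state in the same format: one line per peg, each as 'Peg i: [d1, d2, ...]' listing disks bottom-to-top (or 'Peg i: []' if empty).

Answer: Peg 0: [3, 1]
Peg 1: []
Peg 2: [2]

Derivation:
After move 1 (0->1):
Peg 0: []
Peg 1: [2, 1]
Peg 2: [3]

After move 2 (1->0):
Peg 0: [1]
Peg 1: [2]
Peg 2: [3]

After move 3 (0->1):
Peg 0: []
Peg 1: [2, 1]
Peg 2: [3]

After move 4 (2->0):
Peg 0: [3]
Peg 1: [2, 1]
Peg 2: []

After move 5 (1->0):
Peg 0: [3, 1]
Peg 1: [2]
Peg 2: []

After move 6 (1->2):
Peg 0: [3, 1]
Peg 1: []
Peg 2: [2]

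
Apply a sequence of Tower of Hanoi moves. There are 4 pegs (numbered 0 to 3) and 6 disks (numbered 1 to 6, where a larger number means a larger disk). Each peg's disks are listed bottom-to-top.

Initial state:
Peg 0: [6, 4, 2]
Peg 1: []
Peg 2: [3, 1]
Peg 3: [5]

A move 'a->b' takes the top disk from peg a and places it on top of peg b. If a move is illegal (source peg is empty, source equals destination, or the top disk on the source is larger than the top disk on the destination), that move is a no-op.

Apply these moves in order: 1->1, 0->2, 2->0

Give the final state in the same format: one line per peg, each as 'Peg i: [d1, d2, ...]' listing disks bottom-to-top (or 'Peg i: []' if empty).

Answer: Peg 0: [6, 4, 2, 1]
Peg 1: []
Peg 2: [3]
Peg 3: [5]

Derivation:
After move 1 (1->1):
Peg 0: [6, 4, 2]
Peg 1: []
Peg 2: [3, 1]
Peg 3: [5]

After move 2 (0->2):
Peg 0: [6, 4, 2]
Peg 1: []
Peg 2: [3, 1]
Peg 3: [5]

After move 3 (2->0):
Peg 0: [6, 4, 2, 1]
Peg 1: []
Peg 2: [3]
Peg 3: [5]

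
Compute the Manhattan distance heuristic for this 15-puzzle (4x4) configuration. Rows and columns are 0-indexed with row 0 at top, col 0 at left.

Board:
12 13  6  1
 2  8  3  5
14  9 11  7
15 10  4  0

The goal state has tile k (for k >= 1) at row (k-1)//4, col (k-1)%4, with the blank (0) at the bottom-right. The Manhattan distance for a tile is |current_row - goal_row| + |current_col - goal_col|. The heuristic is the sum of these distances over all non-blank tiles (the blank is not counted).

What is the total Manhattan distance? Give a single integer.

Tile 12: at (0,0), goal (2,3), distance |0-2|+|0-3| = 5
Tile 13: at (0,1), goal (3,0), distance |0-3|+|1-0| = 4
Tile 6: at (0,2), goal (1,1), distance |0-1|+|2-1| = 2
Tile 1: at (0,3), goal (0,0), distance |0-0|+|3-0| = 3
Tile 2: at (1,0), goal (0,1), distance |1-0|+|0-1| = 2
Tile 8: at (1,1), goal (1,3), distance |1-1|+|1-3| = 2
Tile 3: at (1,2), goal (0,2), distance |1-0|+|2-2| = 1
Tile 5: at (1,3), goal (1,0), distance |1-1|+|3-0| = 3
Tile 14: at (2,0), goal (3,1), distance |2-3|+|0-1| = 2
Tile 9: at (2,1), goal (2,0), distance |2-2|+|1-0| = 1
Tile 11: at (2,2), goal (2,2), distance |2-2|+|2-2| = 0
Tile 7: at (2,3), goal (1,2), distance |2-1|+|3-2| = 2
Tile 15: at (3,0), goal (3,2), distance |3-3|+|0-2| = 2
Tile 10: at (3,1), goal (2,1), distance |3-2|+|1-1| = 1
Tile 4: at (3,2), goal (0,3), distance |3-0|+|2-3| = 4
Sum: 5 + 4 + 2 + 3 + 2 + 2 + 1 + 3 + 2 + 1 + 0 + 2 + 2 + 1 + 4 = 34

Answer: 34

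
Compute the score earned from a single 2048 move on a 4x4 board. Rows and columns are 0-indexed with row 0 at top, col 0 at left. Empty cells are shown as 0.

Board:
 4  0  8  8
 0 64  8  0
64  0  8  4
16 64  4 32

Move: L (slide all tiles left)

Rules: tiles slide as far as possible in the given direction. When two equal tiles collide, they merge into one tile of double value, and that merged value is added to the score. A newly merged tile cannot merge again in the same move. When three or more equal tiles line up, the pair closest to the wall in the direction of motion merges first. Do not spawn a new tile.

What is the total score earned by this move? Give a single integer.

Slide left:
row 0: [4, 0, 8, 8] -> [4, 16, 0, 0]  score +16 (running 16)
row 1: [0, 64, 8, 0] -> [64, 8, 0, 0]  score +0 (running 16)
row 2: [64, 0, 8, 4] -> [64, 8, 4, 0]  score +0 (running 16)
row 3: [16, 64, 4, 32] -> [16, 64, 4, 32]  score +0 (running 16)
Board after move:
 4 16  0  0
64  8  0  0
64  8  4  0
16 64  4 32

Answer: 16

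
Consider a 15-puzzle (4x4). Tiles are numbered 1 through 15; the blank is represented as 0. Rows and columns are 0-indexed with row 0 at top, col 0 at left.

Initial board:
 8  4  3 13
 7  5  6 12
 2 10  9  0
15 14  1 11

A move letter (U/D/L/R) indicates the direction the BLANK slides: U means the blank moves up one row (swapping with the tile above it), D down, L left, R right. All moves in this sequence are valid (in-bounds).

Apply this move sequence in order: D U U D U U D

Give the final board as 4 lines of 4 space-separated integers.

After move 1 (D):
 8  4  3 13
 7  5  6 12
 2 10  9 11
15 14  1  0

After move 2 (U):
 8  4  3 13
 7  5  6 12
 2 10  9  0
15 14  1 11

After move 3 (U):
 8  4  3 13
 7  5  6  0
 2 10  9 12
15 14  1 11

After move 4 (D):
 8  4  3 13
 7  5  6 12
 2 10  9  0
15 14  1 11

After move 5 (U):
 8  4  3 13
 7  5  6  0
 2 10  9 12
15 14  1 11

After move 6 (U):
 8  4  3  0
 7  5  6 13
 2 10  9 12
15 14  1 11

After move 7 (D):
 8  4  3 13
 7  5  6  0
 2 10  9 12
15 14  1 11

Answer:  8  4  3 13
 7  5  6  0
 2 10  9 12
15 14  1 11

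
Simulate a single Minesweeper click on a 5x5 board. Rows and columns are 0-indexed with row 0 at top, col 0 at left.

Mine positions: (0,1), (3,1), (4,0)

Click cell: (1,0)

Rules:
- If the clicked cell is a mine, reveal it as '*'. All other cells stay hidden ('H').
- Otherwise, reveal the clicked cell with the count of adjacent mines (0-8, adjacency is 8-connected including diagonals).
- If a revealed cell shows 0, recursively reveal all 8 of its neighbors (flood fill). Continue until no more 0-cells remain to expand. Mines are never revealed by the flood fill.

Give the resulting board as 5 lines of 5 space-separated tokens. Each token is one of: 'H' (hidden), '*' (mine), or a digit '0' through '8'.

H H H H H
1 H H H H
H H H H H
H H H H H
H H H H H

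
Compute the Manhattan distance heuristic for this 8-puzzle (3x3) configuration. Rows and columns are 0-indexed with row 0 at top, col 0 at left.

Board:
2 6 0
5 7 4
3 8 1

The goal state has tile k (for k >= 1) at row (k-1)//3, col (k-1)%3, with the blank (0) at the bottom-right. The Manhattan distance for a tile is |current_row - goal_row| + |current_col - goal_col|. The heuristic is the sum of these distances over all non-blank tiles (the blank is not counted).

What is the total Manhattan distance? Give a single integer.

Tile 2: at (0,0), goal (0,1), distance |0-0|+|0-1| = 1
Tile 6: at (0,1), goal (1,2), distance |0-1|+|1-2| = 2
Tile 5: at (1,0), goal (1,1), distance |1-1|+|0-1| = 1
Tile 7: at (1,1), goal (2,0), distance |1-2|+|1-0| = 2
Tile 4: at (1,2), goal (1,0), distance |1-1|+|2-0| = 2
Tile 3: at (2,0), goal (0,2), distance |2-0|+|0-2| = 4
Tile 8: at (2,1), goal (2,1), distance |2-2|+|1-1| = 0
Tile 1: at (2,2), goal (0,0), distance |2-0|+|2-0| = 4
Sum: 1 + 2 + 1 + 2 + 2 + 4 + 0 + 4 = 16

Answer: 16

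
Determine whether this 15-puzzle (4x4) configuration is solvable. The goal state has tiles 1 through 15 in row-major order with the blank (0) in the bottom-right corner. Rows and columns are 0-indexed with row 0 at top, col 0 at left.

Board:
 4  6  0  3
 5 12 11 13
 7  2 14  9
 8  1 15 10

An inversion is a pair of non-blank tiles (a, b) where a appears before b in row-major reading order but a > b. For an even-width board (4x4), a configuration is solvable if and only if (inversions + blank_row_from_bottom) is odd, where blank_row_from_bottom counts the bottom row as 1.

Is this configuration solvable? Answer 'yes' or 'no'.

Answer: yes

Derivation:
Inversions: 41
Blank is in row 0 (0-indexed from top), which is row 4 counting from the bottom (bottom = 1).
41 + 4 = 45, which is odd, so the puzzle is solvable.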